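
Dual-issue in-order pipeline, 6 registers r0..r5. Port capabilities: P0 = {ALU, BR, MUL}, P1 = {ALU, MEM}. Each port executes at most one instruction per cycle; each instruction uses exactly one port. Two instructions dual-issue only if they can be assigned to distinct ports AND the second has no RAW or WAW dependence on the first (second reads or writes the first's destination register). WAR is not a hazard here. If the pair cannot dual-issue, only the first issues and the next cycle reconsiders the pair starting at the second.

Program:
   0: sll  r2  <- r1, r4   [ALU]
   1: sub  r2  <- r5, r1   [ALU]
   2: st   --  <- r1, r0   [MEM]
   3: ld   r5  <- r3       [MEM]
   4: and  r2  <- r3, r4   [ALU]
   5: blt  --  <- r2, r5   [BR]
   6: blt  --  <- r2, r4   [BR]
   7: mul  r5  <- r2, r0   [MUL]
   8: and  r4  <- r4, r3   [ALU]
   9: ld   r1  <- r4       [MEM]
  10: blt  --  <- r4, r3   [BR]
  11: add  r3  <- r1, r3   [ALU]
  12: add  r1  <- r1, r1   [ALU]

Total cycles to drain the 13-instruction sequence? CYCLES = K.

CYCLES = 8

0. sll @i0  | WAW r2
1. sub;st @i1/i2  | 2-wide
2. ld;and @i3/i4  | 2-wide
3. blt @i5  | no-port BR/BR
4. blt @i6  | no-port BR/MUL
5. mul;and @i7/i8  | 2-wide
6. ld;blt @i9/i10  | 2-wide
7. add;add @i11/i12  | 2-wide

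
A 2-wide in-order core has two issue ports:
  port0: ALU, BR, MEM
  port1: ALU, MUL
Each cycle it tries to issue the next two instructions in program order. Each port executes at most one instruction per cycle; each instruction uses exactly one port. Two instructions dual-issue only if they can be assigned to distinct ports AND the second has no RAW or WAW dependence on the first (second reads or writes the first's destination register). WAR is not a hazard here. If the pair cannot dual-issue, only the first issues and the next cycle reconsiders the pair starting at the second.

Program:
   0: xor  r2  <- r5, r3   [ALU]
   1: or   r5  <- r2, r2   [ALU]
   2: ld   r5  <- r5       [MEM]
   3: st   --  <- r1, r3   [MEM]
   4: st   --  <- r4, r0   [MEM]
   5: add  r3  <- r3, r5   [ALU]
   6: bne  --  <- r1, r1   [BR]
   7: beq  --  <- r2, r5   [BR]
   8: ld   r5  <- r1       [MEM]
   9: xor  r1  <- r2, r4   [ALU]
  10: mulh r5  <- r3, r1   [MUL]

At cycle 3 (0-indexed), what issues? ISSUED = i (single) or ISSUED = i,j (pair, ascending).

ISSUED = 3

0. xor.ALU @i0  | RAW r2
1. or.ALU @i1  | RAW+WAW r5
2. ld.MEM @i2  | no-port MEM/MEM
3. st.MEM @i3  | no-port MEM/MEM
4. st.MEM+add.ALU @i4&i5  | dual
5. bne.BR @i6  | no-port BR/BR
6. beq.BR @i7  | no-port BR/MEM
7. ld.MEM+xor.ALU @i8&i9  | dual
8. mulh.MUL @i10  | tail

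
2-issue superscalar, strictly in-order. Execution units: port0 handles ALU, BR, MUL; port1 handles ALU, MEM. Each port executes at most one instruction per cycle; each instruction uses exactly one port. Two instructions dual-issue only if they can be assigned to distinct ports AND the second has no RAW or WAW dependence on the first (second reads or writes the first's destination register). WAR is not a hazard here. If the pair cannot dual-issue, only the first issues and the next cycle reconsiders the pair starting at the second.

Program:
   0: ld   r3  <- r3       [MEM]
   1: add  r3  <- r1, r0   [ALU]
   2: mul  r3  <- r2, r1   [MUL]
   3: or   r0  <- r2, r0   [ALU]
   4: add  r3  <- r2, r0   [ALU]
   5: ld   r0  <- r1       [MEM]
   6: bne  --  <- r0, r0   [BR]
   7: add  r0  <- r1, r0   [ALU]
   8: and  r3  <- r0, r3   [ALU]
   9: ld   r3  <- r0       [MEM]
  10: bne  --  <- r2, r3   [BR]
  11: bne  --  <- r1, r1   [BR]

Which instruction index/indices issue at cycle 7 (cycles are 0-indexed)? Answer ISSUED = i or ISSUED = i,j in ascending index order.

0. ld @i0  | WAW r3
1. add @i1  | WAW r3
2. mul;or @i2,i3  | dual
3. add;ld @i4,i5  | dual
4. bne;add @i6,i7  | dual
5. and @i8  | WAW r3
6. ld @i9  | RAW r3
7. bne @i10  | no-port BR/BR
8. bne @i11  | tail

ISSUED = 10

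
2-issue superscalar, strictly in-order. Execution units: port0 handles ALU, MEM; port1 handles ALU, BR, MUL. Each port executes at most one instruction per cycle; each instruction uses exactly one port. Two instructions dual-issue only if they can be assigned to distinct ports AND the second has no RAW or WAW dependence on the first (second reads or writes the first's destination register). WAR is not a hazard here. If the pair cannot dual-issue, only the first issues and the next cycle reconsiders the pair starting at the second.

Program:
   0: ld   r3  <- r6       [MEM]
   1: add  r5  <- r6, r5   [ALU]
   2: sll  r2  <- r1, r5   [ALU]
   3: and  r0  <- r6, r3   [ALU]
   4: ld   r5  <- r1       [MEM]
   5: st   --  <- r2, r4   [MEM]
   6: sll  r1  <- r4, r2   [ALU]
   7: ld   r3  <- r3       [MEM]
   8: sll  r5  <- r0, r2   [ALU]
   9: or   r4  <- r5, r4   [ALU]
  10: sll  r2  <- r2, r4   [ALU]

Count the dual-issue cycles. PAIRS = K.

PAIRS = 4

t=0 i0&i1:ld+add ; 2-wide
t=1 i2&i3:sll+and ; 2-wide
t=2 i4:ld ; no-port MEM/MEM
t=3 i5&i6:st+sll ; 2-wide
t=4 i7&i8:ld+sll ; 2-wide
t=5 i9:or ; RAW r4
t=6 i10:sll ; tail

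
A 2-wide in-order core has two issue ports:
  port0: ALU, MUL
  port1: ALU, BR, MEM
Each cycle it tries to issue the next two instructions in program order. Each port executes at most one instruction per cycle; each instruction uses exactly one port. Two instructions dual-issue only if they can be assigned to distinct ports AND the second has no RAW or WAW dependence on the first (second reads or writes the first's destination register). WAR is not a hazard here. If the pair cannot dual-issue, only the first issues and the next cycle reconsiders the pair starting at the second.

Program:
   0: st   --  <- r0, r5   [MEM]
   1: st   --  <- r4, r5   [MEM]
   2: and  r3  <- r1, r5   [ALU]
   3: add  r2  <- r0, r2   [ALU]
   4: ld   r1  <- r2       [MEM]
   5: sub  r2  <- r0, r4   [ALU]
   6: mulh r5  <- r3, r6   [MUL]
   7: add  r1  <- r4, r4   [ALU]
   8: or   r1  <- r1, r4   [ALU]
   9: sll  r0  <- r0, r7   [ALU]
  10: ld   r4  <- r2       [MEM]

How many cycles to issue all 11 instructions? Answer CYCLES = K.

CYCLES = 7

c0: i0 st.MEM  no-port MEM/MEM
c1: i1,i2 st.MEM and.ALU  2-wide
c2: i3 add.ALU  RAW r2
c3: i4,i5 ld.MEM sub.ALU  2-wide
c4: i6,i7 mulh.MUL add.ALU  2-wide
c5: i8,i9 or.ALU sll.ALU  2-wide
c6: i10 ld.MEM  tail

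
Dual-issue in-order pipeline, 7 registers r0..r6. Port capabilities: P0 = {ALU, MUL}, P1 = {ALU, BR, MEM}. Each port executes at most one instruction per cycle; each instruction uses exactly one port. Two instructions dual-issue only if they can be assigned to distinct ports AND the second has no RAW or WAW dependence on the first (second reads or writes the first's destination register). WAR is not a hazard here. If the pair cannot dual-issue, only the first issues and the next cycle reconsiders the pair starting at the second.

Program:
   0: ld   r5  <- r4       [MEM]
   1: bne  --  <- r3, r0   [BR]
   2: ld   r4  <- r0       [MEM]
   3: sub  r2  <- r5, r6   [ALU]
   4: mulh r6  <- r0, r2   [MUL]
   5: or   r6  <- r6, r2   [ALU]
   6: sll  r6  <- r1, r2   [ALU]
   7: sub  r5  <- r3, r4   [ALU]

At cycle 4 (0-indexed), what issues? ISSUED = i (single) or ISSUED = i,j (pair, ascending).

ISSUED = 5

c0: i0 ld  no-port MEM/BR
c1: i1 bne  no-port BR/MEM
c2: i2,i3 ld/sub  2-wide
c3: i4 mulh  RAW+WAW r6
c4: i5 or  WAW r6
c5: i6,i7 sll/sub  2-wide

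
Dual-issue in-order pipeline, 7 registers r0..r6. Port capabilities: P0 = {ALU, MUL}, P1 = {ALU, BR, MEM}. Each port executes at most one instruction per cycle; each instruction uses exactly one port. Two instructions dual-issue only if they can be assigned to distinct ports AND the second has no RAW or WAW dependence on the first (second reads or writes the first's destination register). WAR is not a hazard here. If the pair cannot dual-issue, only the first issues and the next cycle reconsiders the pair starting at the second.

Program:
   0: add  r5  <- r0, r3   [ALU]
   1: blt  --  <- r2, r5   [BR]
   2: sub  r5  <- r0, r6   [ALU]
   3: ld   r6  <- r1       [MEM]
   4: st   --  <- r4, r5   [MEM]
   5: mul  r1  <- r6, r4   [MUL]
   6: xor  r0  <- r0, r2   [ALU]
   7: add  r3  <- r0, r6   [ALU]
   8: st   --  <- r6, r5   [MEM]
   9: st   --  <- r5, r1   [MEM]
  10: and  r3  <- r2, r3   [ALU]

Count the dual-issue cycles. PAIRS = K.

#0 head=0: add.ALU i0 RAW r5
#1 head=1: blt.BR;sub.ALU i1,i2 dual
#2 head=3: ld.MEM i3 no-port MEM/MEM
#3 head=4: st.MEM;mul.MUL i4,i5 dual
#4 head=6: xor.ALU i6 RAW r0
#5 head=7: add.ALU;st.MEM i7,i8 dual
#6 head=9: st.MEM;and.ALU i9,i10 dual

PAIRS = 4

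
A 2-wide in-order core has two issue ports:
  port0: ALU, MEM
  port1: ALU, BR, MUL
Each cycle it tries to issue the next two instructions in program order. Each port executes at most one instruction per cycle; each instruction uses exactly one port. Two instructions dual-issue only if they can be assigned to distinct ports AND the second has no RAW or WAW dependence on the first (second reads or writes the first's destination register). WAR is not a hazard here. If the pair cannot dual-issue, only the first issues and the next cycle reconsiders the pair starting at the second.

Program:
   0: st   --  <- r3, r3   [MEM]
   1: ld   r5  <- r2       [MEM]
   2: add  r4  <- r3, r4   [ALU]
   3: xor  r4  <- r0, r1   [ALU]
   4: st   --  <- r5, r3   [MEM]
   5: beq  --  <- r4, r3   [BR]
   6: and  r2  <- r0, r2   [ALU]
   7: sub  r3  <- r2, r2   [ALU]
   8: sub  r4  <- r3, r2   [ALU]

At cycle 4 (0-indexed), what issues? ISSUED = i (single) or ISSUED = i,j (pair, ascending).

t=0 i0:st ; no-port MEM/MEM
t=1 i1+i2:ld/add ; dual
t=2 i3+i4:xor/st ; dual
t=3 i5+i6:beq/and ; dual
t=4 i7:sub ; RAW r3
t=5 i8:sub ; tail

ISSUED = 7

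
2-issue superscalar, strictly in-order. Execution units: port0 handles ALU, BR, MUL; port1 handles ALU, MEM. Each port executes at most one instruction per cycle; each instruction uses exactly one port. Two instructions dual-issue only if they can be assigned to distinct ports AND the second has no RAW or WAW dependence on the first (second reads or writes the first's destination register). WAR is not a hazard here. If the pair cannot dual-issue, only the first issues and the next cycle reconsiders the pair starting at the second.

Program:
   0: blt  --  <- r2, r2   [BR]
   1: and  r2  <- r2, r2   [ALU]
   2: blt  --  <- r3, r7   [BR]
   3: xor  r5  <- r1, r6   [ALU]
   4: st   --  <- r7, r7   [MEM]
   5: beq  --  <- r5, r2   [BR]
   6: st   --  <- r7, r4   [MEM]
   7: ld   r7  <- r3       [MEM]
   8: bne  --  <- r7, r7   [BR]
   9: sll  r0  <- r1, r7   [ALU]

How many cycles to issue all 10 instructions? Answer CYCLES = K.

CYCLES = 6

[0] i0+i1  blt.BR and.ALU  -- 2-wide
[1] i2+i3  blt.BR xor.ALU  -- 2-wide
[2] i4+i5  st.MEM beq.BR  -- 2-wide
[3] i6  st.MEM  -- no-port MEM/MEM
[4] i7  ld.MEM  -- RAW r7
[5] i8+i9  bne.BR sll.ALU  -- 2-wide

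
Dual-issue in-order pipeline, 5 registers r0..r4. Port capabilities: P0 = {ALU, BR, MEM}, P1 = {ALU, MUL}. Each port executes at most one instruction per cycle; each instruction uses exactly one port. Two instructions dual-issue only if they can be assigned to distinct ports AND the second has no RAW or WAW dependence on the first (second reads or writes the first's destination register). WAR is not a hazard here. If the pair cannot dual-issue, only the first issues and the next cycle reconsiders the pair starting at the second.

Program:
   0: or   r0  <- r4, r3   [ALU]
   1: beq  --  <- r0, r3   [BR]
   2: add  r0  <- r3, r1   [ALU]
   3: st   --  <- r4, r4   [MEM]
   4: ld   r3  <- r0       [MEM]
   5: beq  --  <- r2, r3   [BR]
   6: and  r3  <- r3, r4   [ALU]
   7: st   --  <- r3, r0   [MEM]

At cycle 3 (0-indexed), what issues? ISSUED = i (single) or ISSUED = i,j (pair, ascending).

ISSUED = 4

t=0 i0:or.ALU ; RAW r0
t=1 i1+i2:beq.BR add.ALU ; 2-wide
t=2 i3:st.MEM ; no-port MEM/MEM
t=3 i4:ld.MEM ; no-port MEM/BR
t=4 i5+i6:beq.BR and.ALU ; 2-wide
t=5 i7:st.MEM ; tail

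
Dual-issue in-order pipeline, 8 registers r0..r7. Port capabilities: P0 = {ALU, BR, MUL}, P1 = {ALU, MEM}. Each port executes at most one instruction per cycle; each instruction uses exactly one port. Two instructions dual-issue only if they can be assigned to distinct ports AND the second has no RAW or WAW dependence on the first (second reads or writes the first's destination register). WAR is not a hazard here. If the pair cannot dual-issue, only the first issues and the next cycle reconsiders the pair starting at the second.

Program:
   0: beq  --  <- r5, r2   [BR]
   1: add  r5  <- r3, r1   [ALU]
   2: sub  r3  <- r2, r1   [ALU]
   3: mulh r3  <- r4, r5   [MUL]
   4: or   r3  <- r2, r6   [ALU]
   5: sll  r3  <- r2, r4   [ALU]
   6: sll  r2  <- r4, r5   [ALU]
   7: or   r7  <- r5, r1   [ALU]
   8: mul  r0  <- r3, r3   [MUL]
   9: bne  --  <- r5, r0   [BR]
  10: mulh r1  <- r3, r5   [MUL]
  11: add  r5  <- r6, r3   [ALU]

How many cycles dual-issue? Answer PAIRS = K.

PAIRS = 4

c0: i0,i1 beq.BR add.ALU  2-wide
c1: i2 sub.ALU  WAW r3
c2: i3 mulh.MUL  WAW r3
c3: i4 or.ALU  WAW r3
c4: i5,i6 sll.ALU sll.ALU  2-wide
c5: i7,i8 or.ALU mul.MUL  2-wide
c6: i9 bne.BR  no-port BR/MUL
c7: i10,i11 mulh.MUL add.ALU  2-wide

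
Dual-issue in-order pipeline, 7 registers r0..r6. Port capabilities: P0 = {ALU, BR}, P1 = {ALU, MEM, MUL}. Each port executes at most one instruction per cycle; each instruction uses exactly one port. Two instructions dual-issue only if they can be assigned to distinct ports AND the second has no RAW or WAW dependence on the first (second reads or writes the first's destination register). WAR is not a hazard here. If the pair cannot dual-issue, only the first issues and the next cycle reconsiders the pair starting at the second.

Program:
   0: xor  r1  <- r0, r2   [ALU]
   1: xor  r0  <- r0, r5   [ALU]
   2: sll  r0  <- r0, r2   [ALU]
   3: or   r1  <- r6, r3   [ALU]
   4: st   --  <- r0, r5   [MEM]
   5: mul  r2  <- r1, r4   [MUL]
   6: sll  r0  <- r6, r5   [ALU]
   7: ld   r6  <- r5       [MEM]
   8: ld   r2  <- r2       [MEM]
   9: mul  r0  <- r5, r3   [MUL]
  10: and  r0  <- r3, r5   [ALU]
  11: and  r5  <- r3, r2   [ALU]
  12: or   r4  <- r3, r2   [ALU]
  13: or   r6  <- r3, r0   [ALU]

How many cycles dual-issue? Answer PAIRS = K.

PAIRS = 5

[0] i0&i1  xor;xor  -- dual
[1] i2&i3  sll;or  -- dual
[2] i4  st  -- no-port MEM/MUL
[3] i5&i6  mul;sll  -- dual
[4] i7  ld  -- no-port MEM/MEM
[5] i8  ld  -- no-port MEM/MUL
[6] i9  mul  -- WAW r0
[7] i10&i11  and;and  -- dual
[8] i12&i13  or;or  -- dual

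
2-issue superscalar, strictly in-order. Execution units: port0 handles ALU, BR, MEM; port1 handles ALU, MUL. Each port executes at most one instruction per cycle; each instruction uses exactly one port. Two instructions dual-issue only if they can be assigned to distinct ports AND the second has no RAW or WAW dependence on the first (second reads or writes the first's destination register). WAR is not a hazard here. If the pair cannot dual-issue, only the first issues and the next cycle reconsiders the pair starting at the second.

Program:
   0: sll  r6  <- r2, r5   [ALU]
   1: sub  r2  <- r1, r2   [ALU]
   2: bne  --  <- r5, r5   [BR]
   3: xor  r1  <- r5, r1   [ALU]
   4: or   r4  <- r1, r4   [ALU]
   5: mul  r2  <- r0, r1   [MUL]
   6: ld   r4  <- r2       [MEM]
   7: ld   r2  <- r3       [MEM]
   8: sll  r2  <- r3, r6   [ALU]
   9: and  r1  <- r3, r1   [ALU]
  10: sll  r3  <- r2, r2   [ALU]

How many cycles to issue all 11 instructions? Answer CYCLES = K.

c0: i0&i1 sll sub  dual
c1: i2&i3 bne xor  dual
c2: i4&i5 or mul  dual
c3: i6 ld  no-port MEM/MEM
c4: i7 ld  WAW r2
c5: i8&i9 sll and  dual
c6: i10 sll  tail

CYCLES = 7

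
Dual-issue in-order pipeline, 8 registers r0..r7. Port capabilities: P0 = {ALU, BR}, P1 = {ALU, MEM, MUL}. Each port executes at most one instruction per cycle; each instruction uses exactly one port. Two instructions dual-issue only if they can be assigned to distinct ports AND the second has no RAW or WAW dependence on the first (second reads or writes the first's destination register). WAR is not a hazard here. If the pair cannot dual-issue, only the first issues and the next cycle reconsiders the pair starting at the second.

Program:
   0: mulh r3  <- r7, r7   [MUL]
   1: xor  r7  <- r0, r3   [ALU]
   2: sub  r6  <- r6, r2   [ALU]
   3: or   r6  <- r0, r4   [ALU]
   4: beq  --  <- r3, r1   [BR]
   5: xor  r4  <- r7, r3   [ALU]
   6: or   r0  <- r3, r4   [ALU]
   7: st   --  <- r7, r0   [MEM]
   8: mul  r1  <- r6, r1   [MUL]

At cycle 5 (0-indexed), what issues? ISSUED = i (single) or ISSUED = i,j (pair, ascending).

ISSUED = 7

t=0 i0:mulh ; RAW r3
t=1 i1&i2:xor;sub ; 2-wide
t=2 i3&i4:or;beq ; 2-wide
t=3 i5:xor ; RAW r4
t=4 i6:or ; RAW r0
t=5 i7:st ; no-port MEM/MUL
t=6 i8:mul ; tail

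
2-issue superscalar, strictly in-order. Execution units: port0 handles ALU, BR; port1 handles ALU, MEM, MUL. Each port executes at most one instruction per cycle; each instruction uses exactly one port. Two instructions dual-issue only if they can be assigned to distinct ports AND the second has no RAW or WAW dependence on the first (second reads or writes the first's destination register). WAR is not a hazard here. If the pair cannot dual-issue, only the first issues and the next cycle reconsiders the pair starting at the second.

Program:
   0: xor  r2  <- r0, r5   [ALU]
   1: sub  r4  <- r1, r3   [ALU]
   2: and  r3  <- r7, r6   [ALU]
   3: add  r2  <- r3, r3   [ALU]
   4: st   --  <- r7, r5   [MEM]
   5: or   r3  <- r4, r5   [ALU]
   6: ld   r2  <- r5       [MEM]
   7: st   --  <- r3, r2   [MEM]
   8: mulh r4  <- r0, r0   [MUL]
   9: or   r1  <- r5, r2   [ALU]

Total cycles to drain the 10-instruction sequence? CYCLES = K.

[0] i0+i1  xor.ALU sub.ALU  -- dual
[1] i2  and.ALU  -- RAW r3
[2] i3+i4  add.ALU st.MEM  -- dual
[3] i5+i6  or.ALU ld.MEM  -- dual
[4] i7  st.MEM  -- no-port MEM/MUL
[5] i8+i9  mulh.MUL or.ALU  -- dual

CYCLES = 6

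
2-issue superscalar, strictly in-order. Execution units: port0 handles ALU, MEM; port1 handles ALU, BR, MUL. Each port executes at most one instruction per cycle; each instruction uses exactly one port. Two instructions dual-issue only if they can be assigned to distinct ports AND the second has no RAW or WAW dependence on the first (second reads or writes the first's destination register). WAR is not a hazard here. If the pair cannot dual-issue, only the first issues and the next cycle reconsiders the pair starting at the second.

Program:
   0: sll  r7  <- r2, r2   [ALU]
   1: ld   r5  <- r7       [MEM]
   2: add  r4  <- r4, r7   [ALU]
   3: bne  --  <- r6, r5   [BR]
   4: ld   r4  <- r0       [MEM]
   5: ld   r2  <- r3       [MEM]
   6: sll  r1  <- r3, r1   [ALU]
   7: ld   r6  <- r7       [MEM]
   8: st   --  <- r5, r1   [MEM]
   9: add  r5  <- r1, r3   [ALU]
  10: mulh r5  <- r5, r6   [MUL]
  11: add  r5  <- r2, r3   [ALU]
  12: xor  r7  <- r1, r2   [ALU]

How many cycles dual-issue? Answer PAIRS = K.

PAIRS = 5

c0: i0 sll.ALU  RAW r7
c1: i1,i2 ld.MEM+add.ALU  pair
c2: i3,i4 bne.BR+ld.MEM  pair
c3: i5,i6 ld.MEM+sll.ALU  pair
c4: i7 ld.MEM  no-port MEM/MEM
c5: i8,i9 st.MEM+add.ALU  pair
c6: i10 mulh.MUL  WAW r5
c7: i11,i12 add.ALU+xor.ALU  pair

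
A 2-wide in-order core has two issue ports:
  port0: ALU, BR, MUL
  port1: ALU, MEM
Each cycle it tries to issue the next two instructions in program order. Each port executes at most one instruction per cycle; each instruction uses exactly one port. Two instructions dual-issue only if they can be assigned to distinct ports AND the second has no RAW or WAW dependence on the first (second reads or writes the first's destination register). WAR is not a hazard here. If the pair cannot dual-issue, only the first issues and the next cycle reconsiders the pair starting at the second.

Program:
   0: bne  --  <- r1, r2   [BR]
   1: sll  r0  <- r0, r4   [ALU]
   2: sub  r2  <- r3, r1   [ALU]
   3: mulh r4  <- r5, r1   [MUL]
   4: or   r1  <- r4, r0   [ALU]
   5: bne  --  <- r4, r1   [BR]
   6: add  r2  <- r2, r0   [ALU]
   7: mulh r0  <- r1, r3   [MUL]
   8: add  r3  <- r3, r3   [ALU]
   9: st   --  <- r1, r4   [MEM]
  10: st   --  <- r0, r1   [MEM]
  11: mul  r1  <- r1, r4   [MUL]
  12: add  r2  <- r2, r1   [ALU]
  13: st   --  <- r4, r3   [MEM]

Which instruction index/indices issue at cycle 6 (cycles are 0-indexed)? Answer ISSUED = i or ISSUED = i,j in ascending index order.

ISSUED = 10,11

0. bne.BR/sll.ALU @i0/i1  | 2-wide
1. sub.ALU/mulh.MUL @i2/i3  | 2-wide
2. or.ALU @i4  | RAW r1
3. bne.BR/add.ALU @i5/i6  | 2-wide
4. mulh.MUL/add.ALU @i7/i8  | 2-wide
5. st.MEM @i9  | no-port MEM/MEM
6. st.MEM/mul.MUL @i10/i11  | 2-wide
7. add.ALU/st.MEM @i12/i13  | 2-wide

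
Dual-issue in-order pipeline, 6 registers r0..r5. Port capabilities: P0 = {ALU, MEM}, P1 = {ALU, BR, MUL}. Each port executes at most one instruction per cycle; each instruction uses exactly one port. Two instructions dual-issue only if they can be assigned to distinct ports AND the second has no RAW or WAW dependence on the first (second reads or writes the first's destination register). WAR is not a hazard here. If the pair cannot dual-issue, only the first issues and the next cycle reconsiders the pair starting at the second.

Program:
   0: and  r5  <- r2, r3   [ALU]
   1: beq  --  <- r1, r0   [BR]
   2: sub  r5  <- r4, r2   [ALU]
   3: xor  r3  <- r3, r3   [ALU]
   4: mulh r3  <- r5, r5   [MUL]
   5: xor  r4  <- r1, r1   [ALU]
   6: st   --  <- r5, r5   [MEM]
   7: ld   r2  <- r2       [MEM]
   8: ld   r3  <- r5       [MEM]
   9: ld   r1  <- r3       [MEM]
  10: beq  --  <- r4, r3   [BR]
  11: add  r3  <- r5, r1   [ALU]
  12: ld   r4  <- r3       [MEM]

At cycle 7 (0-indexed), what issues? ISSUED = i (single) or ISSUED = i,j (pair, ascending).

ISSUED = 11

c0: i0+i1 and.ALU/beq.BR  2-wide
c1: i2+i3 sub.ALU/xor.ALU  2-wide
c2: i4+i5 mulh.MUL/xor.ALU  2-wide
c3: i6 st.MEM  no-port MEM/MEM
c4: i7 ld.MEM  no-port MEM/MEM
c5: i8 ld.MEM  no-port MEM/MEM
c6: i9+i10 ld.MEM/beq.BR  2-wide
c7: i11 add.ALU  RAW r3
c8: i12 ld.MEM  tail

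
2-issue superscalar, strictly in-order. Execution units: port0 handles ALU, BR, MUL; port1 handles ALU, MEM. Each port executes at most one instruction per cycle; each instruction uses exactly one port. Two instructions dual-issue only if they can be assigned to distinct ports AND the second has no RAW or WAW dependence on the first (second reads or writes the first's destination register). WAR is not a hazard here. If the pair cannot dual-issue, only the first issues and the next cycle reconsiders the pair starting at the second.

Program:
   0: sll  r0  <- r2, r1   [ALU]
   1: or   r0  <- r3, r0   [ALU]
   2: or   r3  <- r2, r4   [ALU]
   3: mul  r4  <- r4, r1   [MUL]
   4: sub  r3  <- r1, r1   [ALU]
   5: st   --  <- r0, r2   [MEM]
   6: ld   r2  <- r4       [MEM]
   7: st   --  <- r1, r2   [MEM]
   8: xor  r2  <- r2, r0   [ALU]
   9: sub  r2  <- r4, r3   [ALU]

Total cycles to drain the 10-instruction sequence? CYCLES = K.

t=0 i0:sll.ALU ; RAW+WAW r0
t=1 i1/i2:or.ALU/or.ALU ; 2-wide
t=2 i3/i4:mul.MUL/sub.ALU ; 2-wide
t=3 i5:st.MEM ; no-port MEM/MEM
t=4 i6:ld.MEM ; no-port MEM/MEM
t=5 i7/i8:st.MEM/xor.ALU ; 2-wide
t=6 i9:sub.ALU ; tail

CYCLES = 7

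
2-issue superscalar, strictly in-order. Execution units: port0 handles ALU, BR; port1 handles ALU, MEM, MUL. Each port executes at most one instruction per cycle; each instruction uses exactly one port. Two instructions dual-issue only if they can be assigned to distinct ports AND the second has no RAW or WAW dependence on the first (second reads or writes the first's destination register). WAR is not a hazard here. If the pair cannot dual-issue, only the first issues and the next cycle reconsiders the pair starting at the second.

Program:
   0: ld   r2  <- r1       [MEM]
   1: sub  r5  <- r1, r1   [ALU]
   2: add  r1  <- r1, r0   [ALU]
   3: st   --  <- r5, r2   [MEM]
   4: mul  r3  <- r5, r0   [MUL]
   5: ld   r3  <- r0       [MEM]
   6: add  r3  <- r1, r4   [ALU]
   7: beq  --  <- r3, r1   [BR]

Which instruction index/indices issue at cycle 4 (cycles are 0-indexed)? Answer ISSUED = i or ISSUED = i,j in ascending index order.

  cy0 -> i0&i1 (ld sub) 2-wide
  cy1 -> i2&i3 (add st) 2-wide
  cy2 -> i4 (mul) no-port MUL/MEM
  cy3 -> i5 (ld) WAW r3
  cy4 -> i6 (add) RAW r3
  cy5 -> i7 (beq) tail

ISSUED = 6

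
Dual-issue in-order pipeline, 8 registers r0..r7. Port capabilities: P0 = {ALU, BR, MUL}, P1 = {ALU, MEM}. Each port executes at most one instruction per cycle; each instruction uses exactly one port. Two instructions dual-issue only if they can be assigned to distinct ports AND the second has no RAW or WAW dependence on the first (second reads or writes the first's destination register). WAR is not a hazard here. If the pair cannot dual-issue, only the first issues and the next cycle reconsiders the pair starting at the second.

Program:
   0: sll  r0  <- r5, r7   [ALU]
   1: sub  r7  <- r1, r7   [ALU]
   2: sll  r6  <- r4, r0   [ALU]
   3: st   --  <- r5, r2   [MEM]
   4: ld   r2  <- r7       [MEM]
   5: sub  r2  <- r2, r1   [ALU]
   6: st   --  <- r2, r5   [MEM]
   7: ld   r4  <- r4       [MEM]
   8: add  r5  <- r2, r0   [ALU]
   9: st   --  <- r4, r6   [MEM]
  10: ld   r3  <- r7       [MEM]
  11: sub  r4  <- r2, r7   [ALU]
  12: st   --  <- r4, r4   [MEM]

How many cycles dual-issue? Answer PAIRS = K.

  cy0 -> i0/i1 (sll sub) pair
  cy1 -> i2/i3 (sll st) pair
  cy2 -> i4 (ld) RAW+WAW r2
  cy3 -> i5 (sub) RAW r2
  cy4 -> i6 (st) no-port MEM/MEM
  cy5 -> i7/i8 (ld add) pair
  cy6 -> i9 (st) no-port MEM/MEM
  cy7 -> i10/i11 (ld sub) pair
  cy8 -> i12 (st) tail

PAIRS = 4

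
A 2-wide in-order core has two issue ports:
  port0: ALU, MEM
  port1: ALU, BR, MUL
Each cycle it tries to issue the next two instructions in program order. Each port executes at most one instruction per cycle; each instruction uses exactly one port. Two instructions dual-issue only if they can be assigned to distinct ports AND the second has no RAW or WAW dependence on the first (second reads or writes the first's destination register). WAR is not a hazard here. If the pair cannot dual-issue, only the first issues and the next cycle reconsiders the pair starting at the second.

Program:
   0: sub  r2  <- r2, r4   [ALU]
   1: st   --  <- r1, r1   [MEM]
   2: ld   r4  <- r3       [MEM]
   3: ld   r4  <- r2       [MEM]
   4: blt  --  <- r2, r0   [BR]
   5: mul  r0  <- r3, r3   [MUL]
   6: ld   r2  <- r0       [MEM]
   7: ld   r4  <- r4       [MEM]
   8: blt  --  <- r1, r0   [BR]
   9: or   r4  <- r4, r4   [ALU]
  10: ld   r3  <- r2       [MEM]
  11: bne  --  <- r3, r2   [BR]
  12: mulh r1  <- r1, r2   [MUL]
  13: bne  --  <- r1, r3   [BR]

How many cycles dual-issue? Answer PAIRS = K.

  cy0 -> i0,i1 (sub st) dual
  cy1 -> i2 (ld) no-port MEM/MEM
  cy2 -> i3,i4 (ld blt) dual
  cy3 -> i5 (mul) RAW r0
  cy4 -> i6 (ld) no-port MEM/MEM
  cy5 -> i7,i8 (ld blt) dual
  cy6 -> i9,i10 (or ld) dual
  cy7 -> i11 (bne) no-port BR/MUL
  cy8 -> i12 (mulh) no-port MUL/BR
  cy9 -> i13 (bne) tail

PAIRS = 4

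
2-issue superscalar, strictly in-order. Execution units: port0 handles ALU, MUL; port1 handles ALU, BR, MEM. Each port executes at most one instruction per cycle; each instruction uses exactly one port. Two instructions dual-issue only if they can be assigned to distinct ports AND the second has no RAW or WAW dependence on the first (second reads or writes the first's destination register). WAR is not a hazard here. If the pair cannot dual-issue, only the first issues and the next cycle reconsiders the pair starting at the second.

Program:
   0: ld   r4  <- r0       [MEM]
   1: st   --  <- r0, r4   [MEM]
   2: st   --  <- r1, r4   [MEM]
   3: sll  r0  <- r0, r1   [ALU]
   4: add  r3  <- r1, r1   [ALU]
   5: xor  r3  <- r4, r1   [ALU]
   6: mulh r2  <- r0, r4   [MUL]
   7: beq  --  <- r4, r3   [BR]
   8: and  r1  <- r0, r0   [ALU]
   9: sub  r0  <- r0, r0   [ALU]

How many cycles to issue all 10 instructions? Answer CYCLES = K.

t=0 i0:ld ; no-port MEM/MEM
t=1 i1:st ; no-port MEM/MEM
t=2 i2,i3:st/sll ; pair
t=3 i4:add ; WAW r3
t=4 i5,i6:xor/mulh ; pair
t=5 i7,i8:beq/and ; pair
t=6 i9:sub ; tail

CYCLES = 7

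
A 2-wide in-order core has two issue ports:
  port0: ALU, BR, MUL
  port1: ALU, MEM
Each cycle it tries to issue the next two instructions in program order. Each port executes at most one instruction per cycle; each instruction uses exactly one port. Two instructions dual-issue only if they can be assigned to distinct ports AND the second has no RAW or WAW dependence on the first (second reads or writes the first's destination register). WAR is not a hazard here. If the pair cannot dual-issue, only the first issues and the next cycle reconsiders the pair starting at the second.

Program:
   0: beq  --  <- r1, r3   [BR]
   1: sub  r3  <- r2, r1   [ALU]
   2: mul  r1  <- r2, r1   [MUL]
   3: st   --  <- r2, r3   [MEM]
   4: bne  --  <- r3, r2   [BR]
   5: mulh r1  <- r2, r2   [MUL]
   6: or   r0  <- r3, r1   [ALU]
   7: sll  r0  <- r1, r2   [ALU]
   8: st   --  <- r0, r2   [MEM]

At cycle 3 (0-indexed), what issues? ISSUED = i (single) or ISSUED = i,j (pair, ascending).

ISSUED = 5

0. beq.BR+sub.ALU @i0+i1  | dual
1. mul.MUL+st.MEM @i2+i3  | dual
2. bne.BR @i4  | no-port BR/MUL
3. mulh.MUL @i5  | RAW r1
4. or.ALU @i6  | WAW r0
5. sll.ALU @i7  | RAW r0
6. st.MEM @i8  | tail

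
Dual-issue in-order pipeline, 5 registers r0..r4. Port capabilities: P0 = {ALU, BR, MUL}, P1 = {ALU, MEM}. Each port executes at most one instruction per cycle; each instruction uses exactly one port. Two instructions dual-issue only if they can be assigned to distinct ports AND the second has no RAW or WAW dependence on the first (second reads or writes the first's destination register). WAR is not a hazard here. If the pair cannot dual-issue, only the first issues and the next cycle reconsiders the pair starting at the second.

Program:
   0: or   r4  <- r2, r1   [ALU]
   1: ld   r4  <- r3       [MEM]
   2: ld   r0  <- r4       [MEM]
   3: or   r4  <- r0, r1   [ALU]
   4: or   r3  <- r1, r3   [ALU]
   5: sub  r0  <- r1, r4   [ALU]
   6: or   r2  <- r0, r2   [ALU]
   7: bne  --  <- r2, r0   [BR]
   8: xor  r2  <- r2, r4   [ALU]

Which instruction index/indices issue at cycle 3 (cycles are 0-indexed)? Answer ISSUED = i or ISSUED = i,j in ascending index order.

ISSUED = 3,4

t=0 i0:or ; WAW r4
t=1 i1:ld ; no-port MEM/MEM
t=2 i2:ld ; RAW r0
t=3 i3&i4:or/or ; 2-wide
t=4 i5:sub ; RAW r0
t=5 i6:or ; RAW r2
t=6 i7&i8:bne/xor ; 2-wide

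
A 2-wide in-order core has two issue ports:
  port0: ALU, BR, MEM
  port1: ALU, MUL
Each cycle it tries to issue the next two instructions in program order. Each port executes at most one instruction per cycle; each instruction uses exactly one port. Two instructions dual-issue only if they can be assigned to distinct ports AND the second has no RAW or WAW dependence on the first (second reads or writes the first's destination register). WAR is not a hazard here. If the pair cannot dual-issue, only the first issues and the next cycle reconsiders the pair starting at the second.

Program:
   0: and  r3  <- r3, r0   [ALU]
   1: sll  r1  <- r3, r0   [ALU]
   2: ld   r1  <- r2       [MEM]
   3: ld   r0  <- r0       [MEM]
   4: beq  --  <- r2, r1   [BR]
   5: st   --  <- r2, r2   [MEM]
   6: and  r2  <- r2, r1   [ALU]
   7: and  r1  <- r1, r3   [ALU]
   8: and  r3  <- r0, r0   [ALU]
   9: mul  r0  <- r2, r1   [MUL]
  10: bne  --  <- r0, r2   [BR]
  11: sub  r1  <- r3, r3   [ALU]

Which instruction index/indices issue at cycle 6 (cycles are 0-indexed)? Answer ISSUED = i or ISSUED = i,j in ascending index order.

ISSUED = 7,8

0. and.ALU @i0  | RAW r3
1. sll.ALU @i1  | WAW r1
2. ld.MEM @i2  | no-port MEM/MEM
3. ld.MEM @i3  | no-port MEM/BR
4. beq.BR @i4  | no-port BR/MEM
5. st.MEM+and.ALU @i5,i6  | dual
6. and.ALU+and.ALU @i7,i8  | dual
7. mul.MUL @i9  | RAW r0
8. bne.BR+sub.ALU @i10,i11  | dual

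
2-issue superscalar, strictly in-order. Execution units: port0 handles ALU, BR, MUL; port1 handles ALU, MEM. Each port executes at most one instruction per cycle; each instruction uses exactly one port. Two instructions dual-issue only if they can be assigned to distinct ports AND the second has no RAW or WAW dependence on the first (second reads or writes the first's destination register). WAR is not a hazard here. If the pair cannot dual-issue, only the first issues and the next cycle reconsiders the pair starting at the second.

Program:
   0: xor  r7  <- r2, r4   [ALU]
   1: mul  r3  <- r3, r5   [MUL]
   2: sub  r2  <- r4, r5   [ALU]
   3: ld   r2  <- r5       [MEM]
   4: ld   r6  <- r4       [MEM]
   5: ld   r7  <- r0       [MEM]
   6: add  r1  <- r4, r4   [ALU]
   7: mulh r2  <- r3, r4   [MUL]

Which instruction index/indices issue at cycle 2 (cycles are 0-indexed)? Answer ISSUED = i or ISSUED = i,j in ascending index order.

c0: i0,i1 xor+mul  pair
c1: i2 sub  WAW r2
c2: i3 ld  no-port MEM/MEM
c3: i4 ld  no-port MEM/MEM
c4: i5,i6 ld+add  pair
c5: i7 mulh  tail

ISSUED = 3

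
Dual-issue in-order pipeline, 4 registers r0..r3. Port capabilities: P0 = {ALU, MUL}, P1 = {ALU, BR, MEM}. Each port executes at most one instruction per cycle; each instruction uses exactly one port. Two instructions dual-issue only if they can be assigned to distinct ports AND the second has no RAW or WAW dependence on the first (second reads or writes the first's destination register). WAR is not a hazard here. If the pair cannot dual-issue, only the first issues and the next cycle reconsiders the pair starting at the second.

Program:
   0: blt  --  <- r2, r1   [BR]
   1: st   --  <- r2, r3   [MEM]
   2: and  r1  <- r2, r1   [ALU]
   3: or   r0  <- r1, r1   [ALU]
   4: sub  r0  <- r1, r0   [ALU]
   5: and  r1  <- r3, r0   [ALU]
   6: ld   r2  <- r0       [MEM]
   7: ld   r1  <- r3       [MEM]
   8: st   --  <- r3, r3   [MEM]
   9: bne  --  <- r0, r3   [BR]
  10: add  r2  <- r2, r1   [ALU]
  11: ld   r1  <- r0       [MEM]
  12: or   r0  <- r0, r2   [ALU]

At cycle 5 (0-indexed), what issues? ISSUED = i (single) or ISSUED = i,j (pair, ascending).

ISSUED = 7

[0] i0  blt  -- no-port BR/MEM
[1] i1,i2  st and  -- dual
[2] i3  or  -- RAW+WAW r0
[3] i4  sub  -- RAW r0
[4] i5,i6  and ld  -- dual
[5] i7  ld  -- no-port MEM/MEM
[6] i8  st  -- no-port MEM/BR
[7] i9,i10  bne add  -- dual
[8] i11,i12  ld or  -- dual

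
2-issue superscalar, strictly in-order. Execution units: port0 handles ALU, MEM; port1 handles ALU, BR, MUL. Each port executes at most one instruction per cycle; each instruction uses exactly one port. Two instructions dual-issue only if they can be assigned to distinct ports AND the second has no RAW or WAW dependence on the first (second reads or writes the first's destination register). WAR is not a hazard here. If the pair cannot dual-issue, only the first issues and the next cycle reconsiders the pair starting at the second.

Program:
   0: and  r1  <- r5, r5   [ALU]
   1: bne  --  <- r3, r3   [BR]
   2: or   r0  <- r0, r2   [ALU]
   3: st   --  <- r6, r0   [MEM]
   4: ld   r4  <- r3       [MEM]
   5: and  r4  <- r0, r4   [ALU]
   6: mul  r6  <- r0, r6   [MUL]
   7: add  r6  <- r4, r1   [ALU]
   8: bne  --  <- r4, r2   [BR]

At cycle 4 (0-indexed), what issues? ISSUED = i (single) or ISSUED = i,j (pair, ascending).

t=0 i0+i1:and+bne ; 2-wide
t=1 i2:or ; RAW r0
t=2 i3:st ; no-port MEM/MEM
t=3 i4:ld ; RAW+WAW r4
t=4 i5+i6:and+mul ; 2-wide
t=5 i7+i8:add+bne ; 2-wide

ISSUED = 5,6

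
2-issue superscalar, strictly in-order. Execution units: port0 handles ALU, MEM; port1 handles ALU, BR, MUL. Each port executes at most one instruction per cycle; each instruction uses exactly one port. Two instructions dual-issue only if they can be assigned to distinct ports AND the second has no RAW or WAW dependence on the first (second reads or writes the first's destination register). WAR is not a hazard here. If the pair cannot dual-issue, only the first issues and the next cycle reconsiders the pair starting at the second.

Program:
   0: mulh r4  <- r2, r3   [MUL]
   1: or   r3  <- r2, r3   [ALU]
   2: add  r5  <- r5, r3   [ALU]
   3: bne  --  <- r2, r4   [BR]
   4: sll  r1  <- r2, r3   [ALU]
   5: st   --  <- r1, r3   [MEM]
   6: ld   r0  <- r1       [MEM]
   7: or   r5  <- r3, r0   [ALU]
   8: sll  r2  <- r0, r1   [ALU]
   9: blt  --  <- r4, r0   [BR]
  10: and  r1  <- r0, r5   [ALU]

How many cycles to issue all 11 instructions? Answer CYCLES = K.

CYCLES = 7

#0 head=0: mulh;or i0&i1 2-wide
#1 head=2: add;bne i2&i3 2-wide
#2 head=4: sll i4 RAW r1
#3 head=5: st i5 no-port MEM/MEM
#4 head=6: ld i6 RAW r0
#5 head=7: or;sll i7&i8 2-wide
#6 head=9: blt;and i9&i10 2-wide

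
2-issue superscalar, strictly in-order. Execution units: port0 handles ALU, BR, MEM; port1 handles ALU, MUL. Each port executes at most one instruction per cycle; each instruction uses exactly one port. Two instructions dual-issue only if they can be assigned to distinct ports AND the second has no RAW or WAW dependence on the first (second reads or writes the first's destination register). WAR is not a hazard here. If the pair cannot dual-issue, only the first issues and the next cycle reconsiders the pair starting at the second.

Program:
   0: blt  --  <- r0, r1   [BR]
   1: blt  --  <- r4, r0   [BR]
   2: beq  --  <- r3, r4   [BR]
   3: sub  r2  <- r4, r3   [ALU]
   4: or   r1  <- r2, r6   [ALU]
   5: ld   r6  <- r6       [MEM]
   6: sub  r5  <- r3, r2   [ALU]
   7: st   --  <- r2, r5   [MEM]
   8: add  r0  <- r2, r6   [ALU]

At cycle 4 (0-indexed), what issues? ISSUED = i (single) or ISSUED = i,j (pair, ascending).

c0: i0 blt  no-port BR/BR
c1: i1 blt  no-port BR/BR
c2: i2/i3 beq sub  2-wide
c3: i4/i5 or ld  2-wide
c4: i6 sub  RAW r5
c5: i7/i8 st add  2-wide

ISSUED = 6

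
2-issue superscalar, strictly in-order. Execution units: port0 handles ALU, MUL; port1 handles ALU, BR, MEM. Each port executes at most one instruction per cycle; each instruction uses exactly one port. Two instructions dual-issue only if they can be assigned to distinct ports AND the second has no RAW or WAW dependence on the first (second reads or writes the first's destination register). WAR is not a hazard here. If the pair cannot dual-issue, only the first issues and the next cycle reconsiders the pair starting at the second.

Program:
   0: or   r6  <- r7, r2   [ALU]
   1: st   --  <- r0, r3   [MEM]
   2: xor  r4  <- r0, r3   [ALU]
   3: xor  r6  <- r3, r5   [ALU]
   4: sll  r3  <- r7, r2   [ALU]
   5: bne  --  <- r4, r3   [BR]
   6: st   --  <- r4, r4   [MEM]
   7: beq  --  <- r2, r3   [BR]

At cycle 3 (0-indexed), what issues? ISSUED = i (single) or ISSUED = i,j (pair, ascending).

t=0 i0/i1:or.ALU;st.MEM ; dual
t=1 i2/i3:xor.ALU;xor.ALU ; dual
t=2 i4:sll.ALU ; RAW r3
t=3 i5:bne.BR ; no-port BR/MEM
t=4 i6:st.MEM ; no-port MEM/BR
t=5 i7:beq.BR ; tail

ISSUED = 5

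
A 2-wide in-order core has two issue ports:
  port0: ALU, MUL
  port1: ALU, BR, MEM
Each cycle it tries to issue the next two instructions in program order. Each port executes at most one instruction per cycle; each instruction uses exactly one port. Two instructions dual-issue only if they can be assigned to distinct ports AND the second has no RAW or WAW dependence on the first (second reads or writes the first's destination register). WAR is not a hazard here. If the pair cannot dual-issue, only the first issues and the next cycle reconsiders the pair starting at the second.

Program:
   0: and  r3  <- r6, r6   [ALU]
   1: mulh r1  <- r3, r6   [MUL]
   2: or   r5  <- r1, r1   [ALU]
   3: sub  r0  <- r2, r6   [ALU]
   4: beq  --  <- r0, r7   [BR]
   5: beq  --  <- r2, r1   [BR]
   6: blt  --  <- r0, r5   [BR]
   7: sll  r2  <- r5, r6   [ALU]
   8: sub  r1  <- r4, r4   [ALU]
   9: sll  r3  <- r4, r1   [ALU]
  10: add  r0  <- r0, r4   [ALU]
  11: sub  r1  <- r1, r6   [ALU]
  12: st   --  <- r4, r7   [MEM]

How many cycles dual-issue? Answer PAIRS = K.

PAIRS = 4

#0 head=0: and i0 RAW r3
#1 head=1: mulh i1 RAW r1
#2 head=2: or/sub i2+i3 pair
#3 head=4: beq i4 no-port BR/BR
#4 head=5: beq i5 no-port BR/BR
#5 head=6: blt/sll i6+i7 pair
#6 head=8: sub i8 RAW r1
#7 head=9: sll/add i9+i10 pair
#8 head=11: sub/st i11+i12 pair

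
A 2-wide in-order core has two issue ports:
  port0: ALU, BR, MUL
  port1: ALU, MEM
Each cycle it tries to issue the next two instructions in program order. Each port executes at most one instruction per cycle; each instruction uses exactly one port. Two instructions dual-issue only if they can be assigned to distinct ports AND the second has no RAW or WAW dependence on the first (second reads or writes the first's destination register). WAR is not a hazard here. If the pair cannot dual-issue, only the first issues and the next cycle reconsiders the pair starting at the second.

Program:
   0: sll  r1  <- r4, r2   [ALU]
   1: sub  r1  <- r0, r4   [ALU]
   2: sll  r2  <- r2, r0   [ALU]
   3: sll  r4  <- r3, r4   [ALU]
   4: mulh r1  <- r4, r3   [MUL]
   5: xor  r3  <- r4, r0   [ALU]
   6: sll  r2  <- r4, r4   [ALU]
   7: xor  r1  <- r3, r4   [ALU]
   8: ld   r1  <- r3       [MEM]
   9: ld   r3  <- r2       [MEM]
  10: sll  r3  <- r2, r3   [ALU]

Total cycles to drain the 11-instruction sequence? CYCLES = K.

#0 head=0: sll.ALU i0 WAW r1
#1 head=1: sub.ALU+sll.ALU i1+i2 dual
#2 head=3: sll.ALU i3 RAW r4
#3 head=4: mulh.MUL+xor.ALU i4+i5 dual
#4 head=6: sll.ALU+xor.ALU i6+i7 dual
#5 head=8: ld.MEM i8 no-port MEM/MEM
#6 head=9: ld.MEM i9 RAW+WAW r3
#7 head=10: sll.ALU i10 tail

CYCLES = 8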